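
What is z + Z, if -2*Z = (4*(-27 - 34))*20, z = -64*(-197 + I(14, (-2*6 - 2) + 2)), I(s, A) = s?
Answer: 14152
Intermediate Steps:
z = 11712 (z = -64*(-197 + 14) = -64*(-183) = 11712)
Z = 2440 (Z = -4*(-27 - 34)*20/2 = -4*(-61)*20/2 = -(-122)*20 = -1/2*(-4880) = 2440)
z + Z = 11712 + 2440 = 14152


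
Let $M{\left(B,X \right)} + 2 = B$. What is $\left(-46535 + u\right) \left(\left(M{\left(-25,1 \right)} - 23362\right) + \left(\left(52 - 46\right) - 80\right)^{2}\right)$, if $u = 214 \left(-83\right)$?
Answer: $1151752161$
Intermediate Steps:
$M{\left(B,X \right)} = -2 + B$
$u = -17762$
$\left(-46535 + u\right) \left(\left(M{\left(-25,1 \right)} - 23362\right) + \left(\left(52 - 46\right) - 80\right)^{2}\right) = \left(-46535 - 17762\right) \left(\left(\left(-2 - 25\right) - 23362\right) + \left(\left(52 - 46\right) - 80\right)^{2}\right) = - 64297 \left(\left(-27 - 23362\right) + \left(\left(52 - 46\right) - 80\right)^{2}\right) = - 64297 \left(-23389 + \left(6 - 80\right)^{2}\right) = - 64297 \left(-23389 + \left(-74\right)^{2}\right) = - 64297 \left(-23389 + 5476\right) = \left(-64297\right) \left(-17913\right) = 1151752161$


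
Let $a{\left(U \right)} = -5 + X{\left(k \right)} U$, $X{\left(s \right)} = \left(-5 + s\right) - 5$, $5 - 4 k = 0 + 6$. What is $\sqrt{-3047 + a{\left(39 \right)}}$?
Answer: $\frac{i \sqrt{13807}}{2} \approx 58.752 i$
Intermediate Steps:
$k = - \frac{1}{4}$ ($k = \frac{5}{4} - \frac{0 + 6}{4} = \frac{5}{4} - \frac{3}{2} = - \frac{1}{4} \approx -0.25$)
$X{\left(s \right)} = -10 + s$
$a{\left(U \right)} = -5 - \frac{41 U}{4}$ ($a{\left(U \right)} = -5 + \left(-10 - \frac{1}{4}\right) U = -5 - \frac{41 U}{4}$)
$\sqrt{-3047 + a{\left(39 \right)}} = \sqrt{-3047 - \frac{1619}{4}} = \sqrt{- \frac{13807}{4}} = \frac{i \sqrt{13807}}{2}$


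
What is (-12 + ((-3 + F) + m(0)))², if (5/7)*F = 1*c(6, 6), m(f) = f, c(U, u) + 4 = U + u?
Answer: 361/25 ≈ 14.440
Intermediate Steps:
c(U, u) = -4 + U + u (c(U, u) = -4 + (U + u) = -4 + U + u)
F = 56/5 (F = 7*(1*(-4 + 6 + 6))/5 = 7*(1*8)/5 = (7/5)*8 = 56/5 ≈ 11.200)
(-12 + ((-3 + F) + m(0)))² = (-12 + ((-3 + 56/5) + 0))² = (-12 + (41/5 + 0))² = (-12 + 41/5)² = (-19/5)² = 361/25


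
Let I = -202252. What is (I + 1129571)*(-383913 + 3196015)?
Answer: 2607715614538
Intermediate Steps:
(I + 1129571)*(-383913 + 3196015) = (-202252 + 1129571)*(-383913 + 3196015) = 927319*2812102 = 2607715614538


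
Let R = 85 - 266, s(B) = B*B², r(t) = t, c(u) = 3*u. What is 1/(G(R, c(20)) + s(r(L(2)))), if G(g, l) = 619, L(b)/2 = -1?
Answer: 1/611 ≈ 0.0016367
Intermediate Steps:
L(b) = -2 (L(b) = 2*(-1) = -2)
s(B) = B³
R = -181
1/(G(R, c(20)) + s(r(L(2)))) = 1/(619 + (-2)³) = 1/(619 - 8) = 1/611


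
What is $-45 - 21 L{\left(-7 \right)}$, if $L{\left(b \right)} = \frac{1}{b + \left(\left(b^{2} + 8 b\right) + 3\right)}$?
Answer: $- \frac{474}{11} \approx -43.091$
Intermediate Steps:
$L{\left(b \right)} = \frac{1}{3 + b^{2} + 9 b}$ ($L{\left(b \right)} = \frac{1}{b + \left(3 + b^{2} + 8 b\right)} = \frac{1}{3 + b^{2} + 9 b}$)
$-45 - 21 L{\left(-7 \right)} = -45 - \frac{21}{3 + \left(-7\right)^{2} + 9 \left(-7\right)} = -45 - \frac{21}{3 + 49 - 63} = -45 - \frac{21}{-11} = -45 - - \frac{21}{11} = -45 + \frac{21}{11} = - \frac{474}{11}$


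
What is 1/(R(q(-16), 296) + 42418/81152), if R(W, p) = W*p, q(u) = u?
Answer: -40576/192146727 ≈ -0.00021117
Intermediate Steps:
1/(R(q(-16), 296) + 42418/81152) = 1/(-16*296 + 42418/81152) = 1/(-4736 + 42418*(1/81152)) = 1/(-4736 + 21209/40576) = 1/(-192146727/40576) = -40576/192146727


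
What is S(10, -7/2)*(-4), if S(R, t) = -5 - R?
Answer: 60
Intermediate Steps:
S(10, -7/2)*(-4) = (-5 - 1*10)*(-4) = (-5 - 10)*(-4) = -15*(-4) = 60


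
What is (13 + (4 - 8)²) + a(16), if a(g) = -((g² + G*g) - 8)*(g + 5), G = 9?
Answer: -8203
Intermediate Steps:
a(g) = -(5 + g)*(-8 + g² + 9*g) (a(g) = -((g² + 9*g) - 8)*(g + 5) = -(-8 + g² + 9*g)*(5 + g) = -(5 + g)*(-8 + g² + 9*g))
(13 + (4 - 8)²) + a(16) = (13 + (4 - 8)²) + (40 - 1*16³ - 37*16 - 14*16²) = (13 + (-4)²) + (40 - 1*4096 - 592 - 14*256) = (13 + 16) + (40 - 4096 - 592 - 3584) = 29 - 8232 = -8203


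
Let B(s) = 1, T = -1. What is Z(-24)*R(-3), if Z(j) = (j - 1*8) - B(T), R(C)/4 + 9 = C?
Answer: 1584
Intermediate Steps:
R(C) = -36 + 4*C
Z(j) = -9 + j (Z(j) = (j - 1*8) - 1*1 = (j - 8) - 1 = (-8 + j) - 1 = -9 + j)
Z(-24)*R(-3) = (-9 - 24)*(-36 + 4*(-3)) = -33*(-36 - 12) = -33*(-48) = 1584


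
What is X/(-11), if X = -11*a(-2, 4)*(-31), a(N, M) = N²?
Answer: -124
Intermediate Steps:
X = 1364 (X = -11*(-2)²*(-31) = -11*4*(-31) = -44*(-31) = 1364)
X/(-11) = 1364/(-11) = 1364*(-1/11) = -124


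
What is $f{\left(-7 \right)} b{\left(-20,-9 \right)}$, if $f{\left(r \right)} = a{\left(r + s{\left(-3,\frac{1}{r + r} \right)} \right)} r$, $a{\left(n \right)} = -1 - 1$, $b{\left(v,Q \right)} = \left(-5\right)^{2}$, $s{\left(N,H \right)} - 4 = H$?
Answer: $350$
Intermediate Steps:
$s{\left(N,H \right)} = 4 + H$
$b{\left(v,Q \right)} = 25$
$a{\left(n \right)} = -2$
$f{\left(r \right)} = - 2 r$
$f{\left(-7 \right)} b{\left(-20,-9 \right)} = \left(-2\right) \left(-7\right) 25 = 14 \cdot 25 = 350$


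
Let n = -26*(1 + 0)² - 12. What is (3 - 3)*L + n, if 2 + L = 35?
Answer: -38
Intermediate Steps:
L = 33 (L = -2 + 35 = 33)
n = -38 (n = -26*1² - 12 = -26*1 - 12 = -26 - 12 = -38)
(3 - 3)*L + n = (3 - 3)*33 - 38 = 0*33 - 38 = 0 - 38 = -38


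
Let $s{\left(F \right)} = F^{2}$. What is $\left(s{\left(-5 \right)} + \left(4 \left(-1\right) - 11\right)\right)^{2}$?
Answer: $100$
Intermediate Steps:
$\left(s{\left(-5 \right)} + \left(4 \left(-1\right) - 11\right)\right)^{2} = \left(\left(-5\right)^{2} + \left(4 \left(-1\right) - 11\right)\right)^{2} = \left(25 - 15\right)^{2} = 10^{2} = 100$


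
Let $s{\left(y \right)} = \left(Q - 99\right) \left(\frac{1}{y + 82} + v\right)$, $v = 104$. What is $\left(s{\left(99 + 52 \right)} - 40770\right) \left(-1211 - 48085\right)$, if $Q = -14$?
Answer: $\frac{603271581744}{233} \approx 2.5891 \cdot 10^{9}$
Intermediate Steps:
$s{\left(y \right)} = -11752 - \frac{113}{82 + y}$ ($s{\left(y \right)} = \left(-14 - 99\right) \left(\frac{1}{y + 82} + 104\right) = - 113 \left(\frac{1}{82 + y} + 104\right) = - 113 \left(104 + \frac{1}{82 + y}\right) = -11752 - \frac{113}{82 + y}$)
$\left(s{\left(99 + 52 \right)} - 40770\right) \left(-1211 - 48085\right) = \left(\frac{113 \left(-8529 - 104 \left(99 + 52\right)\right)}{82 + \left(99 + 52\right)} - 40770\right) \left(-1211 - 48085\right) = \left(\frac{113 \left(-8529 - 15704\right)}{82 + 151} - 40770\right) \left(-49296\right) = \left(\frac{113 \left(-8529 - 15704\right)}{233} - 40770\right) \left(-49296\right) = \left(113 \cdot \frac{1}{233} \left(-24233\right) - 40770\right) \left(-49296\right) = \left(- \frac{2738329}{233} - 40770\right) \left(-49296\right) = \left(- \frac{12237739}{233}\right) \left(-49296\right) = \frac{603271581744}{233}$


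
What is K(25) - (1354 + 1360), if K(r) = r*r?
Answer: -2089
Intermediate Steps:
K(r) = r²
K(25) - (1354 + 1360) = 25² - (1354 + 1360) = 625 - 1*2714 = 625 - 2714 = -2089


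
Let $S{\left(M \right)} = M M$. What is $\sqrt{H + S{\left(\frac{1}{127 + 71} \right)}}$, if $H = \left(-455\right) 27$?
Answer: $\frac{i \sqrt{481621139}}{198} \approx 110.84 i$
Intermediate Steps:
$S{\left(M \right)} = M^{2}$
$H = -12285$
$\sqrt{H + S{\left(\frac{1}{127 + 71} \right)}} = \sqrt{-12285 + \left(\frac{1}{127 + 71}\right)^{2}} = \sqrt{-12285 + \left(\frac{1}{198}\right)^{2}} = \sqrt{-12285 + \frac{1}{39204}} = \sqrt{- \frac{481621139}{39204}} = \frac{i \sqrt{481621139}}{198}$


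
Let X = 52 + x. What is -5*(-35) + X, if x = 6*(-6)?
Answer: 191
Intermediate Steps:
x = -36
X = 16 (X = 52 - 36 = 16)
-5*(-35) + X = -5*(-35) + 16 = 175 + 16 = 191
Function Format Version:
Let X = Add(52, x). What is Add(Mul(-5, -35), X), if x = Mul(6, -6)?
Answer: 191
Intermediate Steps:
x = -36
X = 16 (X = Add(52, -36) = 16)
Add(Mul(-5, -35), X) = Add(Mul(-5, -35), 16) = Add(175, 16) = 191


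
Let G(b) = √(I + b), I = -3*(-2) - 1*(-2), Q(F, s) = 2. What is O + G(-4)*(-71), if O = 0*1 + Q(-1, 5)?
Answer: -140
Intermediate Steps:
I = 8 (I = 6 + 2 = 8)
G(b) = √(8 + b)
O = 2 (O = 0*1 + 2 = 0 + 2 = 2)
O + G(-4)*(-71) = 2 + √(8 - 4)*(-71) = 2 + √4*(-71) = 2 + 2*(-71) = 2 - 142 = -140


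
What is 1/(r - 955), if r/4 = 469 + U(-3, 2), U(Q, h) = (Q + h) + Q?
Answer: 1/905 ≈ 0.0011050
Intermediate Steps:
U(Q, h) = h + 2*Q
r = 1860 (r = 4*(469 + (2 + 2*(-3))) = 4*(469 + (2 - 6)) = 4*(469 - 4) = 4*465 = 1860)
1/(r - 955) = 1/(1860 - 955) = 1/905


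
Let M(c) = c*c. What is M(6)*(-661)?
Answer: -23796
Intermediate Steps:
M(c) = c²
M(6)*(-661) = 6²*(-661) = 36*(-661) = -23796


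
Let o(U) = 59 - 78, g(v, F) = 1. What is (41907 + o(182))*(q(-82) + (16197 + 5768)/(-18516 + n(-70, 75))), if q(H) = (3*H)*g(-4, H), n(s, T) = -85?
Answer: -17508464288/1691 ≈ -1.0354e+7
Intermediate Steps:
o(U) = -19
q(H) = 3*H (q(H) = (3*H)*1 = 3*H)
(41907 + o(182))*(q(-82) + (16197 + 5768)/(-18516 + n(-70, 75))) = (41907 - 19)*(3*(-82) + (16197 + 5768)/(-18516 - 85)) = 41888*(-246 + 21965/(-18601)) = 41888*(-246 + 21965*(-1/18601)) = 41888*(-246 - 21965/18601) = 41888*(-4597811/18601) = -17508464288/1691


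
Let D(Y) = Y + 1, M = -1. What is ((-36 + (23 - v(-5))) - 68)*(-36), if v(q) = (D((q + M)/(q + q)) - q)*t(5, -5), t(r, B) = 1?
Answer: 15768/5 ≈ 3153.6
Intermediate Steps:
D(Y) = 1 + Y
v(q) = 1 - q + (-1 + q)/(2*q) (v(q) = ((1 + (q - 1)/(q + q)) - q)*1 = ((1 + (-1 + q)/((2*q))) - q)*1 = ((1 + (-1 + q)*(1/(2*q))) - q)*1 = ((1 + (-1 + q)/(2*q)) - q)*1 = (1 - q + (-1 + q)/(2*q))*1 = 1 - q + (-1 + q)/(2*q))
((-36 + (23 - v(-5))) - 68)*(-36) = ((-36 + (23 - (3/2 - 1*(-5) - ½/(-5)))) - 68)*(-36) = ((-36 + (23 - (3/2 + 5 - ½*(-⅕)))) - 68)*(-36) = ((-36 + (23 - (3/2 + 5 + ⅒))) - 68)*(-36) = ((-36 + (23 - 1*33/5)) - 68)*(-36) = ((-36 + (23 - 33/5)) - 68)*(-36) = ((-36 + 82/5) - 68)*(-36) = (-98/5 - 68)*(-36) = -438/5*(-36) = 15768/5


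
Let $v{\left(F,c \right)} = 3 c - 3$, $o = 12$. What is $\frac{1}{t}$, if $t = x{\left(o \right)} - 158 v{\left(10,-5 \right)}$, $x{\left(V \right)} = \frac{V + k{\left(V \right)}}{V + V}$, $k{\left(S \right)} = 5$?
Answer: $\frac{24}{68273} \approx 0.00035153$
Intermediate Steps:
$x{\left(V \right)} = \frac{5 + V}{2 V}$ ($x{\left(V \right)} = \frac{V + 5}{V + V} = \frac{5 + V}{2 V}$)
$v{\left(F,c \right)} = -3 + 3 c$
$t = \frac{68273}{24}$ ($t = \frac{5 + 12}{2 \cdot 12} - 158 \left(-3 + 3 \left(-5\right)\right) = \frac{1}{2} \cdot \frac{1}{12} \cdot 17 - 158 \left(-3 - 15\right) = \frac{17}{24} - -2844 = \frac{17}{24} + 2844 = \frac{68273}{24} \approx 2844.7$)
$\frac{1}{t} = \frac{1}{\frac{68273}{24}} = \frac{24}{68273}$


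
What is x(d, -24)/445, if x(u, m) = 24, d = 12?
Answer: 24/445 ≈ 0.053933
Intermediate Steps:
x(d, -24)/445 = 24/445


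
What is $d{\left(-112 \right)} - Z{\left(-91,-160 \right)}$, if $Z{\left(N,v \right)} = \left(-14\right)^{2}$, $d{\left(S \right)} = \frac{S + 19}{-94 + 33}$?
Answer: $- \frac{11863}{61} \approx -194.48$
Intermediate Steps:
$d{\left(S \right)} = - \frac{19}{61} - \frac{S}{61}$ ($d{\left(S \right)} = \frac{19 + S}{-61} = \left(19 + S\right) \left(- \frac{1}{61}\right) = - \frac{19}{61} - \frac{S}{61}$)
$Z{\left(N,v \right)} = 196$
$d{\left(-112 \right)} - Z{\left(-91,-160 \right)} = \left(- \frac{19}{61} - - \frac{112}{61}\right) - 196 = \left(- \frac{19}{61} + \frac{112}{61}\right) - 196 = \frac{93}{61} - 196 = - \frac{11863}{61}$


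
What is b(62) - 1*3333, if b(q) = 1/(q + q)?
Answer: -413291/124 ≈ -3333.0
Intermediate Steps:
b(q) = 1/(2*q)
b(62) - 1*3333 = (1/2)/62 - 1*3333 = (1/2)*(1/62) - 3333 = 1/124 - 3333 = -413291/124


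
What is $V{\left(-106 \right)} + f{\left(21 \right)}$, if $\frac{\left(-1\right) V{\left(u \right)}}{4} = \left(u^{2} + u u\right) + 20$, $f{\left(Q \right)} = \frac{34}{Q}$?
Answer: $- \frac{1889294}{21} \approx -89966.0$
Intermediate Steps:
$V{\left(u \right)} = -80 - 8 u^{2}$ ($V{\left(u \right)} = - 4 \left(\left(u^{2} + u u\right) + 20\right) = - 4 \left(\left(u^{2} + u^{2}\right) + 20\right) = - 4 \left(2 u^{2} + 20\right) = - 4 \left(20 + 2 u^{2}\right) = -80 - 8 u^{2}$)
$V{\left(-106 \right)} + f{\left(21 \right)} = \left(-80 - 8 \left(-106\right)^{2}\right) + \frac{34}{21} = \left(-80 - 89888\right) + 34 \cdot \frac{1}{21} = \left(-80 - 89888\right) + \frac{34}{21} = -89968 + \frac{34}{21} = - \frac{1889294}{21}$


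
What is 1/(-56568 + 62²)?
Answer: -1/52724 ≈ -1.8967e-5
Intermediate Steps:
1/(-56568 + 62²) = 1/(-56568 + 3844) = 1/(-52724) = -1/52724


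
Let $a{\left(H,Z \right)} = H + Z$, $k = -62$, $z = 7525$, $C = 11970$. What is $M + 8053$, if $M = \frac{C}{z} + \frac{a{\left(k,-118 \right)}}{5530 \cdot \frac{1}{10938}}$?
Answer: $\frac{915320501}{118895} \approx 7698.6$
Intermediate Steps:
$M = - \frac{42140934}{118895}$ ($M = \frac{11970}{7525} + \frac{-62 - 118}{5530 \cdot \frac{1}{10938}} = 11970 \cdot \frac{1}{7525} - \frac{180}{5530 \cdot \frac{1}{10938}} = \frac{342}{215} - \frac{180}{\frac{2765}{5469}} = \frac{342}{215} - \frac{196884}{553} = - \frac{42140934}{118895} \approx -354.44$)
$M + 8053 = - \frac{42140934}{118895} + 8053 = \frac{915320501}{118895}$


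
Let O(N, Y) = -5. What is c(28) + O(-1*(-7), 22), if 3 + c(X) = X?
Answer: 20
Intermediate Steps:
c(X) = -3 + X
c(28) + O(-1*(-7), 22) = (-3 + 28) - 5 = 25 - 5 = 20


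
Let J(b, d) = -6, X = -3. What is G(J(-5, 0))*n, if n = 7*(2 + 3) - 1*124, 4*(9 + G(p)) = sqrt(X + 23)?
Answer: 801 - 89*sqrt(5)/2 ≈ 701.50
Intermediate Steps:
G(p) = -9 + sqrt(5)/2 (G(p) = -9 + sqrt(-3 + 23)/4 = -9 + sqrt(20)/4 = -9 + (2*sqrt(5))/4 = -9 + sqrt(5)/2)
n = -89 (n = 7*5 - 124 = 35 - 124 = -89)
G(J(-5, 0))*n = (-9 + sqrt(5)/2)*(-89) = 801 - 89*sqrt(5)/2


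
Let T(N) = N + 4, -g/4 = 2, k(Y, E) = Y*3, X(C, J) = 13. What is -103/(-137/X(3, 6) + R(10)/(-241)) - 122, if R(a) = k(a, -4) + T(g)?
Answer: -3746611/33355 ≈ -112.33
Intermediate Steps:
k(Y, E) = 3*Y
g = -8 (g = -4*2 = -8)
T(N) = 4 + N
R(a) = -4 + 3*a (R(a) = 3*a + (4 - 8) = 3*a - 4 = -4 + 3*a)
-103/(-137/X(3, 6) + R(10)/(-241)) - 122 = -103/(-137/13 + (-4 + 3*10)/(-241)) - 122 = -103/(-137*1/13 + (-4 + 30)*(-1/241)) - 122 = -103/(-137/13 + 26*(-1/241)) - 122 = -103/(-137/13 - 26/241) - 122 = -103/(-33355/3133) - 122 = -103*(-3133/33355) - 122 = 322699/33355 - 122 = -3746611/33355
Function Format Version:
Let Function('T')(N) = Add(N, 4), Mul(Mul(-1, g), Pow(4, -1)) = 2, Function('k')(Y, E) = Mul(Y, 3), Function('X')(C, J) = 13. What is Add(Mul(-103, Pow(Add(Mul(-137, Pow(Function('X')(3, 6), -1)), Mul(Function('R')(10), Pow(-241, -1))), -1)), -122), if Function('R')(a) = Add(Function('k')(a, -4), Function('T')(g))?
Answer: Rational(-3746611, 33355) ≈ -112.33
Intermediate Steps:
Function('k')(Y, E) = Mul(3, Y)
g = -8 (g = Mul(-4, 2) = -8)
Function('T')(N) = Add(4, N)
Function('R')(a) = Add(-4, Mul(3, a)) (Function('R')(a) = Add(Mul(3, a), Add(4, -8)) = Add(Mul(3, a), -4) = Add(-4, Mul(3, a)))
Add(Mul(-103, Pow(Add(Mul(-137, Pow(Function('X')(3, 6), -1)), Mul(Function('R')(10), Pow(-241, -1))), -1)), -122) = Add(Mul(-103, Pow(Add(Mul(-137, Pow(13, -1)), Mul(Add(-4, Mul(3, 10)), Pow(-241, -1))), -1)), -122) = Add(Mul(-103, Pow(Add(Mul(-137, Rational(1, 13)), Mul(Add(-4, 30), Rational(-1, 241))), -1)), -122) = Add(Mul(-103, Pow(Add(Rational(-137, 13), Mul(26, Rational(-1, 241))), -1)), -122) = Add(Mul(-103, Pow(Add(Rational(-137, 13), Rational(-26, 241)), -1)), -122) = Add(Mul(-103, Pow(Rational(-33355, 3133), -1)), -122) = Add(Mul(-103, Rational(-3133, 33355)), -122) = Add(Rational(322699, 33355), -122) = Rational(-3746611, 33355)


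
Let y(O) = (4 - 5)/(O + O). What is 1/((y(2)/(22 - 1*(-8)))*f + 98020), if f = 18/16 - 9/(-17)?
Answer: 1088/106645745 ≈ 1.0202e-5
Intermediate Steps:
y(O) = -1/(2*O)
f = 225/136 (f = 18*(1/16) - 9*(-1/17) = 9/8 + 9/17 = 225/136 ≈ 1.6544)
1/((y(2)/(22 - 1*(-8)))*f + 98020) = 1/(((-½/2)/(22 - 1*(-8)))*(225/136) + 98020) = 1/(((-½*½)/(22 + 8))*(225/136) + 98020) = 1/((-¼/30)*(225/136) + 98020) = 1/(((1/30)*(-¼))*(225/136) + 98020) = 1/(-1/120*225/136 + 98020) = 1/(-15/1088 + 98020) = 1/(106645745/1088) = 1088/106645745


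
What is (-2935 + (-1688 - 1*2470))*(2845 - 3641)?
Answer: 5646028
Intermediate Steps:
(-2935 + (-1688 - 1*2470))*(2845 - 3641) = (-2935 + (-1688 - 2470))*(-796) = (-2935 - 4158)*(-796) = -7093*(-796) = 5646028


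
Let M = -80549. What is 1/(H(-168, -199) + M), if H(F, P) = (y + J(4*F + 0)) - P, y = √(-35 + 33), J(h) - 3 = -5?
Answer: -40176/3228221953 - I*√2/6456443906 ≈ -1.2445e-5 - 2.1904e-10*I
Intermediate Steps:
J(h) = -2 (J(h) = 3 - 5 = -2)
y = I*√2 (y = √(-2) = I*√2 ≈ 1.4142*I)
H(F, P) = -2 - P + I*√2 (H(F, P) = (I*√2 - 2) - P = (-2 + I*√2) - P = -2 - P + I*√2)
1/(H(-168, -199) + M) = 1/((-2 - 1*(-199) + I*√2) - 80549) = 1/((-2 + 199 + I*√2) - 80549) = 1/((197 + I*√2) - 80549) = 1/(-80352 + I*√2)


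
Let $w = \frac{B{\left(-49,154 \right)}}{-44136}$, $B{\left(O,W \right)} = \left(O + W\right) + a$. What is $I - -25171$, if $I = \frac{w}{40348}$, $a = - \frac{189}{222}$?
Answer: $\frac{157952999594705}{6275197632} \approx 25171.0$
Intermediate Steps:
$a = - \frac{63}{74}$ ($a = \left(-189\right) \frac{1}{222} = - \frac{63}{74} \approx -0.85135$)
$B{\left(O,W \right)} = - \frac{63}{74} + O + W$ ($B{\left(O,W \right)} = \left(O + W\right) - \frac{63}{74} = - \frac{63}{74} + O + W$)
$w = - \frac{2569}{1088688}$ ($w = \frac{- \frac{63}{74} - 49 + 154}{-44136} = \frac{7707}{74} \left(- \frac{1}{44136}\right) = - \frac{2569}{1088688} \approx -0.0023597$)
$I = - \frac{367}{6275197632}$ ($I = - \frac{2569}{1088688 \cdot 40348} = \left(- \frac{2569}{1088688}\right) \frac{1}{40348} = - \frac{367}{6275197632} \approx -5.8484 \cdot 10^{-8}$)
$I - -25171 = - \frac{367}{6275197632} - -25171 = - \frac{367}{6275197632} + 25171 = \frac{157952999594705}{6275197632}$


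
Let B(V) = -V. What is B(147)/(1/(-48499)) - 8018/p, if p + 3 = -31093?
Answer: 110847184453/15548 ≈ 7.1294e+6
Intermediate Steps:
p = -31096 (p = -3 - 31093 = -31096)
B(147)/(1/(-48499)) - 8018/p = (-1*147)/(1/(-48499)) - 8018/(-31096) = -147/(-1/48499) - 8018*(-1/31096) = -147*(-48499) + 4009/15548 = 7129353 + 4009/15548 = 110847184453/15548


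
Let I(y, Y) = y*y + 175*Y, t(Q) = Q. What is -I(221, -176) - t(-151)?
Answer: -17890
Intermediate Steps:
I(y, Y) = y² + 175*Y
-I(221, -176) - t(-151) = -(221² + 175*(-176)) - 1*(-151) = -(48841 - 30800) + 151 = -1*18041 + 151 = -18041 + 151 = -17890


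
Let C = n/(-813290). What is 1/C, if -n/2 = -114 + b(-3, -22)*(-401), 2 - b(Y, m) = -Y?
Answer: 406645/287 ≈ 1416.9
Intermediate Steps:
b(Y, m) = 2 + Y (b(Y, m) = 2 - (-1)*Y = 2 + Y)
n = -574 (n = -2*(-114 + (2 - 3)*(-401)) = -2*(-114 - 1*(-401)) = -2*(-114 + 401) = -2*287 = -574)
C = 287/406645 (C = -574/(-813290) = -574*(-1/813290) = 287/406645 ≈ 0.00070577)
1/C = 1/(287/406645) = 406645/287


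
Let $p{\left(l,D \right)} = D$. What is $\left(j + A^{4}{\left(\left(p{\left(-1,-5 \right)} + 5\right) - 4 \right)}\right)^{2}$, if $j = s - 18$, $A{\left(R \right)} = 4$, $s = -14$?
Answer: $50176$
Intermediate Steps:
$j = -32$ ($j = -14 - 18 = -32$)
$\left(j + A^{4}{\left(\left(p{\left(-1,-5 \right)} + 5\right) - 4 \right)}\right)^{2} = \left(-32 + 4^{4}\right)^{2} = \left(-32 + 256\right)^{2} = 224^{2} = 50176$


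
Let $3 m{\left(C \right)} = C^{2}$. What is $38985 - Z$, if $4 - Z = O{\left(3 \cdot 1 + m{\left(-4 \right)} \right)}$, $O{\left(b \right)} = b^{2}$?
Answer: $\frac{351454}{9} \approx 39050.0$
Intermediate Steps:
$m{\left(C \right)} = \frac{C^{2}}{3}$
$Z = - \frac{589}{9}$ ($Z = 4 - \left(3 \cdot 1 + \frac{\left(-4\right)^{2}}{3}\right)^{2} = 4 - \left(3 + \frac{1}{3} \cdot 16\right)^{2} = 4 - \left(3 + \frac{16}{3}\right)^{2} = 4 - \left(\frac{25}{3}\right)^{2} = 4 - \frac{625}{9} = - \frac{589}{9} \approx -65.444$)
$38985 - Z = 38985 - - \frac{589}{9} = 38985 + \frac{589}{9} = \frac{351454}{9}$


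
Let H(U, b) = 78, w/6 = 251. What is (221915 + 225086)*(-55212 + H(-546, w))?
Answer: -24644953134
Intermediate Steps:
w = 1506 (w = 6*251 = 1506)
(221915 + 225086)*(-55212 + H(-546, w)) = (221915 + 225086)*(-55212 + 78) = 447001*(-55134) = -24644953134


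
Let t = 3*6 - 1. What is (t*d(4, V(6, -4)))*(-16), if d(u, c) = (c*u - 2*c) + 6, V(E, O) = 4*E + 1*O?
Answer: -12512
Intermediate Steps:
V(E, O) = O + 4*E (V(E, O) = 4*E + O = O + 4*E)
d(u, c) = 6 - 2*c + c*u (d(u, c) = (-2*c + c*u) + 6 = 6 - 2*c + c*u)
t = 17 (t = 18 - 1 = 17)
(t*d(4, V(6, -4)))*(-16) = (17*(6 - 2*(-4 + 4*6) + (-4 + 4*6)*4))*(-16) = (17*(6 - 2*(-4 + 24) + (-4 + 24)*4))*(-16) = (17*(6 - 2*20 + 20*4))*(-16) = (17*(6 - 40 + 80))*(-16) = (17*46)*(-16) = 782*(-16) = -12512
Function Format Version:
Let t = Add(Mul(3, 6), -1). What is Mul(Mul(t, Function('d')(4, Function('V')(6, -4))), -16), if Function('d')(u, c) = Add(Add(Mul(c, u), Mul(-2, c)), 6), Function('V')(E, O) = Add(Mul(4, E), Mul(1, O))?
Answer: -12512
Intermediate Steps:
Function('V')(E, O) = Add(O, Mul(4, E)) (Function('V')(E, O) = Add(Mul(4, E), O) = Add(O, Mul(4, E)))
Function('d')(u, c) = Add(6, Mul(-2, c), Mul(c, u)) (Function('d')(u, c) = Add(Add(Mul(-2, c), Mul(c, u)), 6) = Add(6, Mul(-2, c), Mul(c, u)))
t = 17 (t = Add(18, -1) = 17)
Mul(Mul(t, Function('d')(4, Function('V')(6, -4))), -16) = Mul(Mul(17, Add(6, Mul(-2, Add(-4, Mul(4, 6))), Mul(Add(-4, Mul(4, 6)), 4))), -16) = Mul(Mul(17, Add(6, Mul(-2, Add(-4, 24)), Mul(Add(-4, 24), 4))), -16) = Mul(Mul(17, Add(6, Mul(-2, 20), Mul(20, 4))), -16) = Mul(Mul(17, Add(6, -40, 80)), -16) = Mul(Mul(17, 46), -16) = Mul(782, -16) = -12512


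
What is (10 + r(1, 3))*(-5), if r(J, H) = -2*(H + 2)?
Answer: 0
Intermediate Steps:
r(J, H) = -4 - 2*H (r(J, H) = -2*(2 + H) = -4 - 2*H)
(10 + r(1, 3))*(-5) = (10 + (-4 - 2*3))*(-5) = (10 + (-4 - 6))*(-5) = (10 - 10)*(-5) = 0*(-5) = 0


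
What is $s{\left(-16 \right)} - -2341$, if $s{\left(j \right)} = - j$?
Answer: $2357$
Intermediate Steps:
$s{\left(-16 \right)} - -2341 = \left(-1\right) \left(-16\right) - -2341 = 16 + 2341 = 2357$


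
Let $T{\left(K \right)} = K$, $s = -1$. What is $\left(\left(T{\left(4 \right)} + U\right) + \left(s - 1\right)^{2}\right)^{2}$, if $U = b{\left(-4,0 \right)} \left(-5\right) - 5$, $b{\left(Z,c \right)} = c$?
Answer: $9$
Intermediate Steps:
$U = -5$ ($U = 0 \left(-5\right) - 5 = 0 - 5 = -5$)
$\left(\left(T{\left(4 \right)} + U\right) + \left(s - 1\right)^{2}\right)^{2} = \left(\left(4 - 5\right) + \left(-1 - 1\right)^{2}\right)^{2} = \left(-1 + \left(-2\right)^{2}\right)^{2} = \left(-1 + 4\right)^{2} = 3^{2} = 9$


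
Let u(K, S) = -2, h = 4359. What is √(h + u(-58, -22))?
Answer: √4357 ≈ 66.008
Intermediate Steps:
√(h + u(-58, -22)) = √(4359 - 2) = √4357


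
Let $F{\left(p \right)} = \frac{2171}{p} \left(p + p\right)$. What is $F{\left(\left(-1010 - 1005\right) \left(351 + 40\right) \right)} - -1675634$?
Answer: $1679976$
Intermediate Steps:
$F{\left(p \right)} = 4342$ ($F{\left(p \right)} = \frac{2171}{p} 2 p = 4342$)
$F{\left(\left(-1010 - 1005\right) \left(351 + 40\right) \right)} - -1675634 = 4342 - -1675634 = 4342 + 1675634 = 1679976$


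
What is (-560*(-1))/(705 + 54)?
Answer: 560/759 ≈ 0.73781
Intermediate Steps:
(-560*(-1))/(705 + 54) = 560/759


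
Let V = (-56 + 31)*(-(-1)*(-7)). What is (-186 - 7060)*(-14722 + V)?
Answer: 105407562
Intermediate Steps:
V = 175 (V = -(-25)*7 = -25*(-7) = 175)
(-186 - 7060)*(-14722 + V) = (-186 - 7060)*(-14722 + 175) = -7246*(-14547) = 105407562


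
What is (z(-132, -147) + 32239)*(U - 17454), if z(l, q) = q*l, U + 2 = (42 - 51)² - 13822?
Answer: -1611106671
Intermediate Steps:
U = -13743 (U = -2 + ((42 - 51)² - 13822) = -2 + ((-9)² - 13822) = -2 + (81 - 13822) = -2 - 13741 = -13743)
z(l, q) = l*q
(z(-132, -147) + 32239)*(U - 17454) = (-132*(-147) + 32239)*(-13743 - 17454) = (19404 + 32239)*(-31197) = 51643*(-31197) = -1611106671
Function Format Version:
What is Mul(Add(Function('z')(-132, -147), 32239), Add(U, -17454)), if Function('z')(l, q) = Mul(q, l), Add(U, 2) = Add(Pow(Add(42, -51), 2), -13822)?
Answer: -1611106671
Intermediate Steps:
U = -13743 (U = Add(-2, Add(Pow(Add(42, -51), 2), -13822)) = Add(-2, Add(Pow(-9, 2), -13822)) = Add(-2, Add(81, -13822)) = Add(-2, -13741) = -13743)
Function('z')(l, q) = Mul(l, q)
Mul(Add(Function('z')(-132, -147), 32239), Add(U, -17454)) = Mul(Add(Mul(-132, -147), 32239), Add(-13743, -17454)) = Mul(Add(19404, 32239), -31197) = Mul(51643, -31197) = -1611106671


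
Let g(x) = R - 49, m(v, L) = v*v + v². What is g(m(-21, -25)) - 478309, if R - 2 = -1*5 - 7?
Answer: -478368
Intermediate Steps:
m(v, L) = 2*v² (m(v, L) = v² + v² = 2*v²)
R = -10 (R = 2 + (-1*5 - 7) = 2 + (-5 - 7) = 2 - 12 = -10)
g(x) = -59 (g(x) = -10 - 49 = -59)
g(m(-21, -25)) - 478309 = -59 - 478309 = -478368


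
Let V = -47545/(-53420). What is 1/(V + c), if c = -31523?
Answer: -10684/336782223 ≈ -3.1724e-5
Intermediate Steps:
V = 9509/10684 (V = -47545*(-1/53420) = 9509/10684 ≈ 0.89002)
1/(V + c) = 1/(9509/10684 - 31523) = 1/(-336782223/10684) = -10684/336782223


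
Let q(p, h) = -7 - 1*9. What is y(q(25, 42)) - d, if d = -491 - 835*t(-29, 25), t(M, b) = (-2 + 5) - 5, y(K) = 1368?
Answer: 189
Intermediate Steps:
q(p, h) = -16 (q(p, h) = -7 - 9 = -16)
t(M, b) = -2 (t(M, b) = 3 - 5 = -2)
d = 1179 (d = -491 - 835*(-2) = -491 + 1670 = 1179)
y(q(25, 42)) - d = 1368 - 1*1179 = 1368 - 1179 = 189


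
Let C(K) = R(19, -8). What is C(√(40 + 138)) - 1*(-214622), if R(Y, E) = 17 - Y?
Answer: 214620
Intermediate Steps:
C(K) = -2 (C(K) = 17 - 1*19 = 17 - 19 = -2)
C(√(40 + 138)) - 1*(-214622) = -2 - 1*(-214622) = -2 + 214622 = 214620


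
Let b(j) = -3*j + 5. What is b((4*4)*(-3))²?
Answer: 22201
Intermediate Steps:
b(j) = 5 - 3*j
b((4*4)*(-3))² = (5 - 3*4*4*(-3))² = (5 - 48*(-3))² = (5 - 3*(-48))² = (5 + 144)² = 149² = 22201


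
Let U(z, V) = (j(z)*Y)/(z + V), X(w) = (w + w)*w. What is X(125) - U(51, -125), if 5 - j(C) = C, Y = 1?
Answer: 1156227/37 ≈ 31249.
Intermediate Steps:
X(w) = 2*w**2 (X(w) = (2*w)*w = 2*w**2)
j(C) = 5 - C
U(z, V) = (5 - z)/(V + z) (U(z, V) = ((5 - z)*1)/(z + V) = (5 - z)/(V + z))
X(125) - U(51, -125) = 2*125**2 - (5 - 1*51)/(-125 + 51) = 2*15625 - (5 - 51)/(-74) = 31250 - (-1)*(-46)/74 = 31250 - 1*23/37 = 31250 - 23/37 = 1156227/37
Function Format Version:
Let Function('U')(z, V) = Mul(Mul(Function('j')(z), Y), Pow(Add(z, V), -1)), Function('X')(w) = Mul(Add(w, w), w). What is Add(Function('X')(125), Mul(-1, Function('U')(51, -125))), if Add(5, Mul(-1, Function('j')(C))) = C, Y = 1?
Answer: Rational(1156227, 37) ≈ 31249.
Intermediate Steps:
Function('X')(w) = Mul(2, Pow(w, 2)) (Function('X')(w) = Mul(Mul(2, w), w) = Mul(2, Pow(w, 2)))
Function('j')(C) = Add(5, Mul(-1, C))
Function('U')(z, V) = Mul(Pow(Add(V, z), -1), Add(5, Mul(-1, z))) (Function('U')(z, V) = Mul(Mul(Add(5, Mul(-1, z)), 1), Pow(Add(z, V), -1)) = Mul(Add(5, Mul(-1, z)), Pow(Add(V, z), -1)) = Mul(Pow(Add(V, z), -1), Add(5, Mul(-1, z))))
Add(Function('X')(125), Mul(-1, Function('U')(51, -125))) = Add(Mul(2, Pow(125, 2)), Mul(-1, Mul(Pow(Add(-125, 51), -1), Add(5, Mul(-1, 51))))) = Add(Mul(2, 15625), Mul(-1, Mul(Pow(-74, -1), Add(5, -51)))) = Add(31250, Mul(-1, Mul(Rational(-1, 74), -46))) = Add(31250, Mul(-1, Rational(23, 37))) = Add(31250, Rational(-23, 37)) = Rational(1156227, 37)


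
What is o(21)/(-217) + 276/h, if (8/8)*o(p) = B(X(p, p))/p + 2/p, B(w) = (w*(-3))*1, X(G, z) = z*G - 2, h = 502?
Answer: 958931/1143807 ≈ 0.83837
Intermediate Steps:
X(G, z) = -2 + G*z (X(G, z) = G*z - 2 = -2 + G*z)
B(w) = -3*w (B(w) = -3*w*1 = -3*w)
o(p) = 2/p + (6 - 3*p²)/p (o(p) = (-3*(-2 + p*p))/p + 2/p = (-3*(-2 + p²))/p + 2/p = (6 - 3*p²)/p + 2/p = 2/p + (6 - 3*p²)/p)
o(21)/(-217) + 276/h = (-3*21 + 8/21)/(-217) + 276/502 = (-63 + 8*(1/21))*(-1/217) + 276*(1/502) = (-63 + 8/21)*(-1/217) + 138/251 = -1315/21*(-1/217) + 138/251 = 1315/4557 + 138/251 = 958931/1143807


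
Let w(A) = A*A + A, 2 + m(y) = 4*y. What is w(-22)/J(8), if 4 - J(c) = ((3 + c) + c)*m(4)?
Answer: -231/131 ≈ -1.7634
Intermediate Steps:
m(y) = -2 + 4*y
w(A) = A + A² (w(A) = A² + A = A + A²)
J(c) = -38 - 28*c (J(c) = 4 - ((3 + c) + c)*(-2 + 4*4) = 4 - (3 + 2*c)*(-2 + 16) = 4 - (3 + 2*c)*14 = 4 - (42 + 28*c) = 4 + (-42 - 28*c) = -38 - 28*c)
w(-22)/J(8) = (-22*(1 - 22))/(-38 - 28*8) = (-22*(-21))/(-38 - 224) = 462/(-262) = 462*(-1/262) = -231/131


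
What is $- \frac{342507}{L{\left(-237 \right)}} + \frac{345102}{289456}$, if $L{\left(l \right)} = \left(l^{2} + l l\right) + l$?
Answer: $- \frac{11594635}{6223304} \approx -1.8631$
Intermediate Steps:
$L{\left(l \right)} = l + 2 l^{2}$ ($L{\left(l \right)} = \left(l^{2} + l^{2}\right) + l = 2 l^{2} + l = l + 2 l^{2}$)
$- \frac{342507}{L{\left(-237 \right)}} + \frac{345102}{289456} = - \frac{342507}{\left(-237\right) \left(1 + 2 \left(-237\right)\right)} + \frac{345102}{289456} = - \frac{342507}{\left(-237\right) \left(1 - 474\right)} + 345102 \cdot \frac{1}{289456} = - \frac{342507}{\left(-237\right) \left(-473\right)} + \frac{172551}{144728} = - \frac{342507}{112101} + \frac{172551}{144728} = \left(-342507\right) \frac{1}{112101} + \frac{172551}{144728} = - \frac{10379}{3397} + \frac{172551}{144728} = - \frac{11594635}{6223304}$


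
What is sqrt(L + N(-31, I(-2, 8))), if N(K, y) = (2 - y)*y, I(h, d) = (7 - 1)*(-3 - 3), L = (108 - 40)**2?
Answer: 2*sqrt(814) ≈ 57.061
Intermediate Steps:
L = 4624 (L = 68**2 = 4624)
I(h, d) = -36 (I(h, d) = 6*(-6) = -36)
N(K, y) = y*(2 - y)
sqrt(L + N(-31, I(-2, 8))) = sqrt(4624 - 36*(2 - 1*(-36))) = sqrt(4624 - 36*(2 + 36)) = sqrt(4624 - 36*38) = sqrt(4624 - 1368) = sqrt(3256) = 2*sqrt(814)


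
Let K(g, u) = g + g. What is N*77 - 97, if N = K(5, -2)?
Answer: 673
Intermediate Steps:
K(g, u) = 2*g
N = 10 (N = 2*5 = 10)
N*77 - 97 = 10*77 - 97 = 770 - 97 = 673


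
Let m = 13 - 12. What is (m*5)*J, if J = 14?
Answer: 70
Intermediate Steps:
m = 1
(m*5)*J = (1*5)*14 = 5*14 = 70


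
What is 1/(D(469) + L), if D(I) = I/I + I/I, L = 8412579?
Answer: 1/8412581 ≈ 1.1887e-7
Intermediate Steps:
D(I) = 2 (D(I) = 1 + 1 = 2)
1/(D(469) + L) = 1/(2 + 8412579) = 1/8412581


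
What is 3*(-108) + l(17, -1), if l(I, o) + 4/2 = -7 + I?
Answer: -316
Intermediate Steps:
l(I, o) = -9 + I (l(I, o) = -2 + (-7 + I) = -9 + I)
3*(-108) + l(17, -1) = 3*(-108) + (-9 + 17) = -324 + 8 = -316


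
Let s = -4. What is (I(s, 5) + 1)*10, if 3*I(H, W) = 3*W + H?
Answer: 140/3 ≈ 46.667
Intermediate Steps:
I(H, W) = W + H/3 (I(H, W) = (3*W + H)/3 = (H + 3*W)/3 = W + H/3)
(I(s, 5) + 1)*10 = ((5 + (⅓)*(-4)) + 1)*10 = ((5 - 4/3) + 1)*10 = (11/3 + 1)*10 = (14/3)*10 = 140/3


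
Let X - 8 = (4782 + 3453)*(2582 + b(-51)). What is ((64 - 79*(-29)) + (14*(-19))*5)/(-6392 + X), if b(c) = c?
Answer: 1025/20836401 ≈ 4.9193e-5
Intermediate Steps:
X = 20842793 (X = 8 + (4782 + 3453)*(2582 - 51) = 8 + 8235*2531 = 8 + 20842785 = 20842793)
((64 - 79*(-29)) + (14*(-19))*5)/(-6392 + X) = ((64 - 79*(-29)) + (14*(-19))*5)/(-6392 + 20842793) = ((64 + 2291) - 266*5)/20836401 = (2355 - 1330)*(1/20836401) = 1025*(1/20836401) = 1025/20836401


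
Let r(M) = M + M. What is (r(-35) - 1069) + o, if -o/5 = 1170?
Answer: -6989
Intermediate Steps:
o = -5850 (o = -5*1170 = -5850)
r(M) = 2*M
(r(-35) - 1069) + o = (2*(-35) - 1069) - 5850 = (-70 - 1069) - 5850 = -1139 - 5850 = -6989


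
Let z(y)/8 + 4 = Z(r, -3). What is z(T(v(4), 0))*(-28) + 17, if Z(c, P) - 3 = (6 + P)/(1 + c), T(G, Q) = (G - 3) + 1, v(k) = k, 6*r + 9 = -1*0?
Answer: 1585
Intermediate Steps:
r = -3/2 (r = -3/2 + (-1*0)/6 = -3/2 + (1/6)*0 = -3/2 + 0 = -3/2 ≈ -1.5000)
T(G, Q) = -2 + G (T(G, Q) = (-3 + G) + 1 = -2 + G)
Z(c, P) = 3 + (6 + P)/(1 + c)
z(y) = -56 (z(y) = -32 + 8*((9 - 3 + 3*(-3/2))/(1 - 3/2)) = -32 + 8*((9 - 3 - 9/2)/(-1/2)) = -32 + 8*(-2*3/2) = -32 + 8*(-3) = -32 - 24 = -56)
z(T(v(4), 0))*(-28) + 17 = -56*(-28) + 17 = 1568 + 17 = 1585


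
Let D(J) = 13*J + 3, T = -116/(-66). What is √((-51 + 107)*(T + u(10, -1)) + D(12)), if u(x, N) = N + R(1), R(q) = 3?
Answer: √402303/33 ≈ 19.220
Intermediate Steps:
T = 58/33 (T = -116*(-1/66) = 58/33 ≈ 1.7576)
D(J) = 3 + 13*J
u(x, N) = 3 + N (u(x, N) = N + 3 = 3 + N)
√((-51 + 107)*(T + u(10, -1)) + D(12)) = √((-51 + 107)*(58/33 + (3 - 1)) + (3 + 13*12)) = √(56*(58/33 + 2) + (3 + 156)) = √(56*(124/33) + 159) = √(6944/33 + 159) = √(12191/33) = √402303/33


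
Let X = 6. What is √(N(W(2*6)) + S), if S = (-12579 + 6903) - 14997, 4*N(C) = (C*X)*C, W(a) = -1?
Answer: I*√82686/2 ≈ 143.78*I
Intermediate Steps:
N(C) = 3*C²/2 (N(C) = ((C*6)*C)/4 = ((6*C)*C)/4 = (6*C²)/4 = 3*C²/2)
S = -20673 (S = -5676 - 14997 = -20673)
√(N(W(2*6)) + S) = √((3/2)*(-1)² - 20673) = √((3/2)*1 - 20673) = √(3/2 - 20673) = √(-41343/2) = I*√82686/2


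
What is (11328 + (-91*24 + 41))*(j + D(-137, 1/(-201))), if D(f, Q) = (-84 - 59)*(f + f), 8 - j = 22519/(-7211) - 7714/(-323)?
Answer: 44103060525095/122587 ≈ 3.5977e+8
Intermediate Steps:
j = -1564147/122587 (j = 8 - (22519/(-7211) - 7714/(-323)) = 8 - (22519*(-1/7211) - 7714*(-1/323)) = 8 - (-22519/7211 + 406/17) = 8 - 1*2544843/122587 = 8 - 2544843/122587 = -1564147/122587 ≈ -12.759)
D(f, Q) = -286*f
(11328 + (-91*24 + 41))*(j + D(-137, 1/(-201))) = (11328 + (-91*24 + 41))*(-1564147/122587 - 286*(-137)) = (11328 + (-2184 + 41))*(-1564147/122587 + 39182) = (11328 - 2143)*(4801639687/122587) = 9185*(4801639687/122587) = 44103060525095/122587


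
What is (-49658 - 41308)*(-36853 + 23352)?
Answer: 1228131966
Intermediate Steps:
(-49658 - 41308)*(-36853 + 23352) = -90966*(-13501) = 1228131966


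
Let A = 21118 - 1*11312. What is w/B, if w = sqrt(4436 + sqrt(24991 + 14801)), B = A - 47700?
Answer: -sqrt(1109 + sqrt(2487))/18947 ≈ -0.0017967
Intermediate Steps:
A = 9806 (A = 21118 - 11312 = 9806)
B = -37894 (B = 9806 - 47700 = -37894)
w = sqrt(4436 + 4*sqrt(2487)) (w = sqrt(4436 + sqrt(39792)) = sqrt(4436 + 4*sqrt(2487)) ≈ 68.084)
w/B = (2*sqrt(1109 + sqrt(2487)))/(-37894) = (2*sqrt(1109 + sqrt(2487)))*(-1/37894) = -sqrt(1109 + sqrt(2487))/18947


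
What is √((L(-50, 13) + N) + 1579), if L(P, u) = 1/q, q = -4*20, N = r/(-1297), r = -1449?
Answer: √1063226534555/25940 ≈ 39.751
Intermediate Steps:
N = 1449/1297 (N = -1449/(-1297) = -1449*(-1/1297) = 1449/1297 ≈ 1.1172)
q = -80
L(P, u) = -1/80 (L(P, u) = 1/(-80) = -1/80)
√((L(-50, 13) + N) + 1579) = √((-1/80 + 1449/1297) + 1579) = √(114623/103760 + 1579) = √(163951663/103760) = √1063226534555/25940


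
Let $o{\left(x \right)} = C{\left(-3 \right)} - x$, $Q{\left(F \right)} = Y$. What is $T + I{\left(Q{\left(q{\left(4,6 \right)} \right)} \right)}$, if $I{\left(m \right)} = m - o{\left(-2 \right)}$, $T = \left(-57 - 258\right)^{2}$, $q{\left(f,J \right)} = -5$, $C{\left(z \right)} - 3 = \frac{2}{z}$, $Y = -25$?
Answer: $\frac{297587}{3} \approx 99196.0$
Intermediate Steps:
$C{\left(z \right)} = 3 + \frac{2}{z}$
$Q{\left(F \right)} = -25$
$o{\left(x \right)} = \frac{7}{3} - x$ ($o{\left(x \right)} = \left(3 + \frac{2}{-3}\right) - x = \left(3 + 2 \left(- \frac{1}{3}\right)\right) - x = \left(3 - \frac{2}{3}\right) - x = \frac{7}{3} - x$)
$T = 99225$ ($T = \left(-315\right)^{2} = 99225$)
$I{\left(m \right)} = - \frac{13}{3} + m$ ($I{\left(m \right)} = m - \left(\frac{7}{3} - -2\right) = m - \left(\frac{7}{3} + 2\right) = m - \frac{13}{3} = - \frac{13}{3} + m$)
$T + I{\left(Q{\left(q{\left(4,6 \right)} \right)} \right)} = 99225 - \frac{88}{3} = \frac{297587}{3}$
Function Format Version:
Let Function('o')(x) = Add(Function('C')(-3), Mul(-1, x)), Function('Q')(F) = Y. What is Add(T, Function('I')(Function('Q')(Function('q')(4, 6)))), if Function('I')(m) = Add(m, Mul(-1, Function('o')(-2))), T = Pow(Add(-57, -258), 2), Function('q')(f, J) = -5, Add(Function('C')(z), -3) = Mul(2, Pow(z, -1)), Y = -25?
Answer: Rational(297587, 3) ≈ 99196.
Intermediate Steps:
Function('C')(z) = Add(3, Mul(2, Pow(z, -1)))
Function('Q')(F) = -25
Function('o')(x) = Add(Rational(7, 3), Mul(-1, x)) (Function('o')(x) = Add(Add(3, Mul(2, Pow(-3, -1))), Mul(-1, x)) = Add(Add(3, Mul(2, Rational(-1, 3))), Mul(-1, x)) = Add(Add(3, Rational(-2, 3)), Mul(-1, x)) = Add(Rational(7, 3), Mul(-1, x)))
T = 99225 (T = Pow(-315, 2) = 99225)
Function('I')(m) = Add(Rational(-13, 3), m) (Function('I')(m) = Add(m, Mul(-1, Add(Rational(7, 3), Mul(-1, -2)))) = Add(m, Mul(-1, Add(Rational(7, 3), 2))) = Add(m, Mul(-1, Rational(13, 3))) = Add(m, Rational(-13, 3)) = Add(Rational(-13, 3), m))
Add(T, Function('I')(Function('Q')(Function('q')(4, 6)))) = Add(99225, Add(Rational(-13, 3), -25)) = Add(99225, Rational(-88, 3)) = Rational(297587, 3)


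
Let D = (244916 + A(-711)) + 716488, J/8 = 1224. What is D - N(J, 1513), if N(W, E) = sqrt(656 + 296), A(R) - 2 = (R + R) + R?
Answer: 959273 - 2*sqrt(238) ≈ 9.5924e+5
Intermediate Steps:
J = 9792 (J = 8*1224 = 9792)
A(R) = 2 + 3*R (A(R) = 2 + ((R + R) + R) = 2 + (2*R + R) = 2 + 3*R)
N(W, E) = 2*sqrt(238) (N(W, E) = sqrt(952) = 2*sqrt(238))
D = 959273 (D = (244916 + (2 + 3*(-711))) + 716488 = (244916 + (2 - 2133)) + 716488 = (244916 - 2131) + 716488 = 242785 + 716488 = 959273)
D - N(J, 1513) = 959273 - 2*sqrt(238)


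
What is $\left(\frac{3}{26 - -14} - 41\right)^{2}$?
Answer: $\frac{2679769}{1600} \approx 1674.9$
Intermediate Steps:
$\left(\frac{3}{26 - -14} - 41\right)^{2} = \left(\frac{3}{26 + 14} - 41\right)^{2} = \left(\frac{3}{40} - 41\right)^{2} = \left(- \frac{1637}{40}\right)^{2} = \frac{2679769}{1600}$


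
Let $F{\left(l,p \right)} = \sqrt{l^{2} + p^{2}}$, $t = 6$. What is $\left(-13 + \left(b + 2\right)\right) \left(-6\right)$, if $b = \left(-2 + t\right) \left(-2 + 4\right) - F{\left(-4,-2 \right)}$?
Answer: $18 + 12 \sqrt{5} \approx 44.833$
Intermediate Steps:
$b = 8 - 2 \sqrt{5}$ ($b = \left(-2 + 6\right) \left(-2 + 4\right) - \sqrt{\left(-4\right)^{2} + \left(-2\right)^{2}} = 4 \cdot 2 - \sqrt{16 + 4} = 8 - \sqrt{20} = 8 - 2 \sqrt{5} \approx 3.5279$)
$\left(-13 + \left(b + 2\right)\right) \left(-6\right) = \left(-13 + \left(\left(8 - 2 \sqrt{5}\right) + 2\right)\right) \left(-6\right) = \left(-13 + \left(10 - 2 \sqrt{5}\right)\right) \left(-6\right) = \left(-3 - 2 \sqrt{5}\right) \left(-6\right) = 18 + 12 \sqrt{5}$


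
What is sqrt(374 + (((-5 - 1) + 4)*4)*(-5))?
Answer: 3*sqrt(46) ≈ 20.347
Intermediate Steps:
sqrt(374 + (((-5 - 1) + 4)*4)*(-5)) = sqrt(374 + ((-6 + 4)*4)*(-5)) = sqrt(374 - 2*4*(-5)) = sqrt(374 - 8*(-5)) = sqrt(374 + 40) = sqrt(414) = 3*sqrt(46)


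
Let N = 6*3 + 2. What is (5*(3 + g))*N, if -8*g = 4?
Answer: 250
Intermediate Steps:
g = -½ (g = -⅛*4 = -½ ≈ -0.50000)
N = 20 (N = 18 + 2 = 20)
(5*(3 + g))*N = (5*(3 - ½))*20 = (5*(5/2))*20 = (25/2)*20 = 250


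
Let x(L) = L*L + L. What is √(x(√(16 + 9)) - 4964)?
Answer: I*√4934 ≈ 70.242*I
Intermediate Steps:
x(L) = L + L² (x(L) = L² + L = L + L²)
√(x(√(16 + 9)) - 4964) = √(√(16 + 9)*(1 + √(16 + 9)) - 4964) = √(√25*(1 + √25) - 4964) = √(5*(1 + 5) - 4964) = √(5*6 - 4964) = √(30 - 4964) = √(-4934) = I*√4934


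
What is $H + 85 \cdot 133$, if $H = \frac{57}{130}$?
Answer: $\frac{1469707}{130} \approx 11305.0$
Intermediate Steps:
$H = \frac{57}{130}$ ($H = 57 \cdot \frac{1}{130} = \frac{57}{130} \approx 0.43846$)
$H + 85 \cdot 133 = \frac{57}{130} + 85 \cdot 133 = \frac{57}{130} + 11305 = \frac{1469707}{130}$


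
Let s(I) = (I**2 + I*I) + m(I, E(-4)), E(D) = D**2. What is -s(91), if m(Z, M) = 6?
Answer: -16568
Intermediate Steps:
s(I) = 6 + 2*I**2 (s(I) = (I**2 + I*I) + 6 = (I**2 + I**2) + 6 = 2*I**2 + 6 = 6 + 2*I**2)
-s(91) = -(6 + 2*91**2) = -(6 + 2*8281) = -(6 + 16562) = -1*16568 = -16568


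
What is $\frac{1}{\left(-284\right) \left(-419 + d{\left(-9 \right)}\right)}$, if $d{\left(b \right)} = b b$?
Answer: $\frac{1}{95992} \approx 1.0418 \cdot 10^{-5}$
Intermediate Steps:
$d{\left(b \right)} = b^{2}$
$\frac{1}{\left(-284\right) \left(-419 + d{\left(-9 \right)}\right)} = \frac{1}{\left(-284\right) \left(-419 + \left(-9\right)^{2}\right)} = \frac{1}{\left(-284\right) \left(-419 + 81\right)} = \frac{1}{\left(-284\right) \left(-338\right)} = \frac{1}{95992}$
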